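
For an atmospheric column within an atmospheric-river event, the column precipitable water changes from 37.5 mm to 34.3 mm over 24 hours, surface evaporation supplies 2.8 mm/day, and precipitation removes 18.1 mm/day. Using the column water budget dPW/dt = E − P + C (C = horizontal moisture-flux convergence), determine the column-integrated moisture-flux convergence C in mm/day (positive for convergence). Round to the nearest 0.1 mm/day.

C ≈ 12.1 mm/day

dPW/dt = (34.3 − 37.5) mm / (24/24 day) = -3.200 mm/day.
C = dPW/dt − E + P = (-3.200) − 2.8 + 18.1 = 12.1 mm/day.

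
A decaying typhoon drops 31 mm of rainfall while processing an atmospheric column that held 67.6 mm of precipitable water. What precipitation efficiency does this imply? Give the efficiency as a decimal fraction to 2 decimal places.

ε = rainfall / PW = 31 / 67.6 = 0.46.

ε ≈ 0.46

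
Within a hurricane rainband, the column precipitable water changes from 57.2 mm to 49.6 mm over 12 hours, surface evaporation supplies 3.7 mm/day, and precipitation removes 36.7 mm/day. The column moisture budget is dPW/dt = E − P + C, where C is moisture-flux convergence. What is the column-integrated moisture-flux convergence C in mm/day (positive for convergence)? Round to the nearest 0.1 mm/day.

dPW/dt = (49.6 − 57.2) mm / (12/24 day) = -15.200 mm/day.
C = dPW/dt − E + P = (-15.200) − 3.7 + 36.7 = 17.8 mm/day.

C ≈ 17.8 mm/day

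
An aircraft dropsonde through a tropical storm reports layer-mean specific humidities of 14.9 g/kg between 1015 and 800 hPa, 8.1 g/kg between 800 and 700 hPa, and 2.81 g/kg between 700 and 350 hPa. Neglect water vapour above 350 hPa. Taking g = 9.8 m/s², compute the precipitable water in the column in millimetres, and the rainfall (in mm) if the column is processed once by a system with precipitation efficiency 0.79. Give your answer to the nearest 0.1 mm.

Precipitable water is the column-integrated vapour mass per unit area: PW = (1/g) Σ q̄ Δp, with q in kg/kg and Δp in Pa (1 kg/m² of water = 1 mm).
Layer 1015–800 hPa: Δp = 215 hPa = 21500 Pa, q̄ = 0.0149 kg/kg → 0.0149 × 21500 / 9.8 = 32.69 mm
Layer 800–700 hPa: Δp = 100 hPa = 10000 Pa, q̄ = 0.0081 kg/kg → 0.0081 × 10000 / 9.8 = 8.27 mm
Layer 700–350 hPa: Δp = 350 hPa = 35000 Pa, q̄ = 0.00281 kg/kg → 0.00281 × 35000 / 9.8 = 10.04 mm
PW = 32.69 + 8.27 + 10.04 = 51.00 ≈ 51.0 mm.
Rainfall = ε × PW = 0.79 × 51.0 = 40.3 mm.

PW ≈ 51.0 mm; rainfall ≈ 40.3 mm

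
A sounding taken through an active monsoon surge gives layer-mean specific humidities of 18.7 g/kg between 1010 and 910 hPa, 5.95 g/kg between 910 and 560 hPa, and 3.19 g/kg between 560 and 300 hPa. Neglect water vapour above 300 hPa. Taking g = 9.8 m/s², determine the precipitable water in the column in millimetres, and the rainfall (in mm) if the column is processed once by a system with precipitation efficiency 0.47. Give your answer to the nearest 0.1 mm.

PW ≈ 48.8 mm; rainfall ≈ 22.9 mm

Precipitable water is the column-integrated vapour mass per unit area: PW = (1/g) Σ q̄ Δp, with q in kg/kg and Δp in Pa (1 kg/m² of water = 1 mm).
Layer 1010–910 hPa: Δp = 100 hPa = 10000 Pa, q̄ = 0.0187 kg/kg → 0.0187 × 10000 / 9.8 = 19.08 mm
Layer 910–560 hPa: Δp = 350 hPa = 35000 Pa, q̄ = 0.00595 kg/kg → 0.00595 × 35000 / 9.8 = 21.25 mm
Layer 560–300 hPa: Δp = 260 hPa = 26000 Pa, q̄ = 0.00319 kg/kg → 0.00319 × 26000 / 9.8 = 8.46 mm
PW = 19.08 + 21.25 + 8.46 = 48.79 ≈ 48.8 mm.
Rainfall = ε × PW = 0.47 × 48.8 = 22.9 mm.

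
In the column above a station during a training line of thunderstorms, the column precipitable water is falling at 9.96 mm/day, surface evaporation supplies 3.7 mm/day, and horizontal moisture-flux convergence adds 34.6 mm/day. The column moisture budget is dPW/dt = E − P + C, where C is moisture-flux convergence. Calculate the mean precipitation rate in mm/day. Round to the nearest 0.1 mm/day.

dPW/dt = -9.96 mm/day.
P = E + C − dPW/dt = 3.7 + (34.6) − (-9.96) = 48.3 mm/day.

P ≈ 48.3 mm/day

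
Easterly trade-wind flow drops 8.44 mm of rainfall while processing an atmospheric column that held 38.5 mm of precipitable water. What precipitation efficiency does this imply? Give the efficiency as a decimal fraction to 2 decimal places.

ε = rainfall / PW = 8.44 / 38.5 = 0.22.

ε ≈ 0.22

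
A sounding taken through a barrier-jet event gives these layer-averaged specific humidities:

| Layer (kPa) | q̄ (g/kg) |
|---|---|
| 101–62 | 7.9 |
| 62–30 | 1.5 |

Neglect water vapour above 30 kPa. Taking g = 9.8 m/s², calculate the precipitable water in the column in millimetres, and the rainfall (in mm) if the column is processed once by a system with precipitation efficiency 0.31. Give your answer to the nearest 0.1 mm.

Precipitable water is the column-integrated vapour mass per unit area: PW = (1/g) Σ q̄ Δp, with q in kg/kg and Δp in Pa (1 kg/m² of water = 1 mm).
Layer 101–62 kPa: Δp = 390 hPa = 39000 Pa, q̄ = 0.0079 kg/kg → 0.0079 × 39000 / 9.8 = 31.44 mm
Layer 62–30 kPa: Δp = 320 hPa = 32000 Pa, q̄ = 0.0015 kg/kg → 0.0015 × 32000 / 9.8 = 4.90 mm
PW = 31.44 + 4.90 = 36.34 ≈ 36.3 mm.
Rainfall = ε × PW = 0.31 × 36.3 = 11.3 mm.

PW ≈ 36.3 mm; rainfall ≈ 11.3 mm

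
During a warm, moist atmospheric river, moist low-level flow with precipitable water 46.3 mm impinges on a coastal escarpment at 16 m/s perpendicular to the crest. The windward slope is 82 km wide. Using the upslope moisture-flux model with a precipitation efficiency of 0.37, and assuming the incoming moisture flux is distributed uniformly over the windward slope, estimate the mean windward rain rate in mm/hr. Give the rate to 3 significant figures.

R ≈ 12.0 mm/hr

Incoming column moisture flux per unit ridge length: F = V × PW = 16 × 46.3 = 740.8 mm·m/s.
Spread over the 82 km slope with efficiency ε = 0.37: R = ε·F/W = 0.37 × 740.8 / 82000 m = 3.343e-03 mm/s.
R = 3.343e-03 × 3600 = 12.0 mm/hr.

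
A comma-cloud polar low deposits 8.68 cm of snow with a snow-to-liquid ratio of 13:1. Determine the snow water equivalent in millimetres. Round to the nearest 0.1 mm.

SWE ≈ 6.7 mm

SWE = snow depth / ratio = 8.68 cm / 13 = 0.668 cm = 6.7 mm.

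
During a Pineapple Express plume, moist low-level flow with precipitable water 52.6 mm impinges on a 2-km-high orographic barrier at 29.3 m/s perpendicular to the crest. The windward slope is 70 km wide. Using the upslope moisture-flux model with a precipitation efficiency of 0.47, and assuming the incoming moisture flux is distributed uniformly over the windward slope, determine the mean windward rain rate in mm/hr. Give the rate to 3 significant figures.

Incoming column moisture flux per unit ridge length: F = V × PW = 29.3 × 52.6 = 1541.18 mm·m/s.
Spread over the 70 km slope with efficiency ε = 0.47: R = ε·F/W = 0.47 × 1541.18 / 70000 m = 1.035e-02 mm/s.
R = 1.035e-02 × 3600 = 37.3 mm/hr.

R ≈ 37.3 mm/hr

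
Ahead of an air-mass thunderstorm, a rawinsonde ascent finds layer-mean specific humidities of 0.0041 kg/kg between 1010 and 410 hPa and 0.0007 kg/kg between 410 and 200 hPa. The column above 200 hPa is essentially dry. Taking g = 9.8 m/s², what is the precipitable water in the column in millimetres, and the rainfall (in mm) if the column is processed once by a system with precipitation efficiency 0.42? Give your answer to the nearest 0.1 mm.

PW ≈ 26.6 mm; rainfall ≈ 11.2 mm

Precipitable water is the column-integrated vapour mass per unit area: PW = (1/g) Σ q̄ Δp, with q in kg/kg and Δp in Pa (1 kg/m² of water = 1 mm).
Layer 1010–410 hPa: Δp = 600 hPa = 60000 Pa, q̄ = 0.0041 kg/kg → 0.0041 × 60000 / 9.8 = 25.10 mm
Layer 410–200 hPa: Δp = 210 hPa = 21000 Pa, q̄ = 0.0007 kg/kg → 0.0007 × 21000 / 9.8 = 1.50 mm
PW = 25.10 + 1.50 = 26.60 ≈ 26.6 mm.
Rainfall = ε × PW = 0.42 × 26.6 = 11.2 mm.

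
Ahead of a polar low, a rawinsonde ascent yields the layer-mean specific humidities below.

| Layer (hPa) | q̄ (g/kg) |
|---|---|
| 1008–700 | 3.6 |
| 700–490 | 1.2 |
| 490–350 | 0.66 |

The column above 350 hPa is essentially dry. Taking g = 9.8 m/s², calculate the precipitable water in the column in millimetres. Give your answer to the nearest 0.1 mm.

Precipitable water is the column-integrated vapour mass per unit area: PW = (1/g) Σ q̄ Δp, with q in kg/kg and Δp in Pa (1 kg/m² of water = 1 mm).
Layer 1008–700 hPa: Δp = 308 hPa = 30800 Pa, q̄ = 0.0036 kg/kg → 0.0036 × 30800 / 9.8 = 11.31 mm
Layer 700–490 hPa: Δp = 210 hPa = 21000 Pa, q̄ = 0.0012 kg/kg → 0.0012 × 21000 / 9.8 = 2.57 mm
Layer 490–350 hPa: Δp = 140 hPa = 14000 Pa, q̄ = 0.00066 kg/kg → 0.00066 × 14000 / 9.8 = 0.94 mm
PW = 11.31 + 2.57 + 0.94 = 14.82 ≈ 14.8 mm.

PW ≈ 14.8 mm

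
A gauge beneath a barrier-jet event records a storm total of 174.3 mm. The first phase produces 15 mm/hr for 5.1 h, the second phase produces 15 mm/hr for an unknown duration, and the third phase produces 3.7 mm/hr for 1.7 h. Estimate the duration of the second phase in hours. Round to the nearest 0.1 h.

Known phases: 15 × 5.1 + 3.7 × 1.7 = 76.5 + 6.29 = 82.79 mm.
Remaining depth = 174.3 − 82.79 = 91.51 mm.
Duration = 91.51 / 15 = 6.1 h.

duration ≈ 6.1 h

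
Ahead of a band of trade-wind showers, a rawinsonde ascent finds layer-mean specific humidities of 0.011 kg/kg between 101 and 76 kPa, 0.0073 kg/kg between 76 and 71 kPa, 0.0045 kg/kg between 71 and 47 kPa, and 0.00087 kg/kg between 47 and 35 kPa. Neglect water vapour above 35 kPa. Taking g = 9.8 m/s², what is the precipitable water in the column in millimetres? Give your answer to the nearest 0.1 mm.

PW ≈ 43.9 mm

Precipitable water is the column-integrated vapour mass per unit area: PW = (1/g) Σ q̄ Δp, with q in kg/kg and Δp in Pa (1 kg/m² of water = 1 mm).
Layer 101–76 kPa: Δp = 250 hPa = 25000 Pa, q̄ = 0.011 kg/kg → 0.011 × 25000 / 9.8 = 28.06 mm
Layer 76–71 kPa: Δp = 50 hPa = 5000 Pa, q̄ = 0.0073 kg/kg → 0.0073 × 5000 / 9.8 = 3.72 mm
Layer 71–47 kPa: Δp = 240 hPa = 24000 Pa, q̄ = 0.0045 kg/kg → 0.0045 × 24000 / 9.8 = 11.02 mm
Layer 47–35 kPa: Δp = 120 hPa = 12000 Pa, q̄ = 0.00087 kg/kg → 0.00087 × 12000 / 9.8 = 1.07 mm
PW = 28.06 + 3.72 + 11.02 + 1.07 = 43.87 ≈ 43.9 mm.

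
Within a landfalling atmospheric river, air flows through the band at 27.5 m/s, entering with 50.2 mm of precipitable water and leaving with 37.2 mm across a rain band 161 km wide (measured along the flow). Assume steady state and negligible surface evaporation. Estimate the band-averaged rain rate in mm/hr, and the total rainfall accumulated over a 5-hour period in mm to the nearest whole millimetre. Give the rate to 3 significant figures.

Column moisture flux per unit crosswind length is F = V × PW.
Inflow: F_in = 27.5 × 50.2 = 1380.5 mm·m/s
Outflow: F_out = 27.5 × 37.2 = 1023 mm·m/s
Steady-state rate R = (F_in − F_out)/L = (1380.5 − 1023) / 161000 m = 2.220e-03 mm/s.
R = 2.220e-03 × 3600 = 7.99 mm/hr.
Over 5 h: total = 7.99 × 5 = 39.95 ≈ 40 mm.

R ≈ 7.99 mm/hr; total ≈ 40 mm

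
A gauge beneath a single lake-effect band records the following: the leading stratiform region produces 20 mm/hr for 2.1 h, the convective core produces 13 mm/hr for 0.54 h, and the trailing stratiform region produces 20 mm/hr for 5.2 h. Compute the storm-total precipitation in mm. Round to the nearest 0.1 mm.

Total = Σ Rᵢ Δtᵢ = 20 × 2.1 + 13 × 0.54 + 20 × 5.2
      = 42 + 7.02 + 104 = 153.0 mm.

total ≈ 153.0 mm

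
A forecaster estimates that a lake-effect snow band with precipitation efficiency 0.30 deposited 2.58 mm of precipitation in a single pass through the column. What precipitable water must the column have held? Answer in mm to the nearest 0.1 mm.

PW ≈ 8.6 mm

PW = precipitation / ε = 2.58 / 0.30 = 8.6 mm.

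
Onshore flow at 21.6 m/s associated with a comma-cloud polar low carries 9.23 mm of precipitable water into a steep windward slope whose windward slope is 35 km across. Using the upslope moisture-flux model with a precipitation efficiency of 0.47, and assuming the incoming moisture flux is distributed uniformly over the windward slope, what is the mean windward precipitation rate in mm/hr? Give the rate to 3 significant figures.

R ≈ 9.64 mm/hr

Incoming column moisture flux per unit ridge length: F = V × PW = 21.6 × 9.23 = 199.368 mm·m/s.
Spread over the 35 km slope with efficiency ε = 0.47: R = ε·F/W = 0.47 × 199.368 / 35000 m = 2.677e-03 mm/s.
R = 2.677e-03 × 3600 = 9.64 mm/hr.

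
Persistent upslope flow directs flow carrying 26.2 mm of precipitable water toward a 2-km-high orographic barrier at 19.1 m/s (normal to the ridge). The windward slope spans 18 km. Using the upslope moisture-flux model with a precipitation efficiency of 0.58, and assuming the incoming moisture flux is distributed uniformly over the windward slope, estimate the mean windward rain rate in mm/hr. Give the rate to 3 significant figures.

R ≈ 58.0 mm/hr

Incoming column moisture flux per unit ridge length: F = V × PW = 19.1 × 26.2 = 500.42 mm·m/s.
Spread over the 18 km slope with efficiency ε = 0.58: R = ε·F/W = 0.58 × 500.42 / 18000 m = 1.612e-02 mm/s.
R = 1.612e-02 × 3600 = 58.0 mm/hr.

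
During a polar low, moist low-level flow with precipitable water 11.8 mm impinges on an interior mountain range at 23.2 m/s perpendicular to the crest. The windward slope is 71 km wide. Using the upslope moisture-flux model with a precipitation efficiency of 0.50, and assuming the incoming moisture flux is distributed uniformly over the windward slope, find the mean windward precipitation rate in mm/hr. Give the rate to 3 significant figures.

Incoming column moisture flux per unit ridge length: F = V × PW = 23.2 × 11.8 = 273.76 mm·m/s.
Spread over the 71 km slope with efficiency ε = 0.50: R = ε·F/W = 0.50 × 273.76 / 71000 m = 1.928e-03 mm/s.
R = 1.928e-03 × 3600 = 6.94 mm/hr.

R ≈ 6.94 mm/hr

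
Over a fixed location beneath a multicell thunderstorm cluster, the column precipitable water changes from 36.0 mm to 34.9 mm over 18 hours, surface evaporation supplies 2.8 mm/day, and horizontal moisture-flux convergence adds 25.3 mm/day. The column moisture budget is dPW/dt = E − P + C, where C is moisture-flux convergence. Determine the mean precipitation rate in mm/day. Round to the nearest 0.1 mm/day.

P ≈ 29.6 mm/day

dPW/dt = (34.9 − 36.0) mm / (18/24 day) = -1.467 mm/day.
P = E + C − dPW/dt = 2.8 + (25.3) − (-1.467) = 29.6 mm/day.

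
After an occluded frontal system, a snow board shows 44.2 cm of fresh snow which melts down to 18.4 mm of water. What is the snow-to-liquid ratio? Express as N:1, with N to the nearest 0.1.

ratio ≈ 24.0

Ratio = snow depth / SWE = 442 mm / 18.4 mm = 24.0, i.e. 24.0:1.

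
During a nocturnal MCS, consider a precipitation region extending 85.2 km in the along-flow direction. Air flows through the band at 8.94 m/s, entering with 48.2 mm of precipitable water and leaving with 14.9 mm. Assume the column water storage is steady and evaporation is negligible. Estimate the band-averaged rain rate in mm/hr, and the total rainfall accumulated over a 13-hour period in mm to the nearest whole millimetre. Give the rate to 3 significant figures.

R ≈ 12.6 mm/hr; total ≈ 164 mm

Column moisture flux per unit crosswind length is F = V × PW.
Inflow: F_in = 8.94 × 48.2 = 430.908 mm·m/s
Outflow: F_out = 8.94 × 14.9 = 133.206 mm·m/s
Steady-state rate R = (F_in − F_out)/L = (430.908 − 133.206) / 85200 m = 3.494e-03 mm/s.
R = 3.494e-03 × 3600 = 12.6 mm/hr.
Over 13 h: total = 12.6 × 13 = 163.8 ≈ 164 mm.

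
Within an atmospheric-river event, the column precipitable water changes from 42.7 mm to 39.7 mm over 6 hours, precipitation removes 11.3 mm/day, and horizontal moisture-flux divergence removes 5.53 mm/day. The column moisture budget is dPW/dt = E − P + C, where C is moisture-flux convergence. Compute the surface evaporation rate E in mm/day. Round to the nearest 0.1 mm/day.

E ≈ 4.8 mm/day

dPW/dt = (39.7 − 42.7) mm / (6/24 day) = -12.000 mm/day.
E = dPW/dt + P − C = (-12.000) + 11.3 − (-5.53) = 4.8 mm/day.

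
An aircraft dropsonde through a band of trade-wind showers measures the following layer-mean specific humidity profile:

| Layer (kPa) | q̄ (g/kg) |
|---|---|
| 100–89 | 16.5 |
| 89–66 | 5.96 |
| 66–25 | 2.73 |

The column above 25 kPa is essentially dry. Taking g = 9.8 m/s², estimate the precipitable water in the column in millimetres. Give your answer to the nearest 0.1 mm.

Precipitable water is the column-integrated vapour mass per unit area: PW = (1/g) Σ q̄ Δp, with q in kg/kg and Δp in Pa (1 kg/m² of water = 1 mm).
Layer 100–89 kPa: Δp = 110 hPa = 11000 Pa, q̄ = 0.0165 kg/kg → 0.0165 × 11000 / 9.8 = 18.52 mm
Layer 89–66 kPa: Δp = 230 hPa = 23000 Pa, q̄ = 0.00596 kg/kg → 0.00596 × 23000 / 9.8 = 13.99 mm
Layer 66–25 kPa: Δp = 410 hPa = 41000 Pa, q̄ = 0.00273 kg/kg → 0.00273 × 41000 / 9.8 = 11.42 mm
PW = 18.52 + 13.99 + 11.42 = 43.93 ≈ 43.9 mm.

PW ≈ 43.9 mm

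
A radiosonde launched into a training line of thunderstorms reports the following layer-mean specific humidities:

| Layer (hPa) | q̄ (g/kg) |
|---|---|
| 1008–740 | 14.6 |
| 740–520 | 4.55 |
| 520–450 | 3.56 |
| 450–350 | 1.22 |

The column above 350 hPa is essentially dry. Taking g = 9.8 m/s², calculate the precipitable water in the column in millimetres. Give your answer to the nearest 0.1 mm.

PW ≈ 53.9 mm

Precipitable water is the column-integrated vapour mass per unit area: PW = (1/g) Σ q̄ Δp, with q in kg/kg and Δp in Pa (1 kg/m² of water = 1 mm).
Layer 1008–740 hPa: Δp = 268 hPa = 26800 Pa, q̄ = 0.0146 kg/kg → 0.0146 × 26800 / 9.8 = 39.93 mm
Layer 740–520 hPa: Δp = 220 hPa = 22000 Pa, q̄ = 0.00455 kg/kg → 0.00455 × 22000 / 9.8 = 10.21 mm
Layer 520–450 hPa: Δp = 70 hPa = 7000 Pa, q̄ = 0.00356 kg/kg → 0.00356 × 7000 / 9.8 = 2.54 mm
Layer 450–350 hPa: Δp = 100 hPa = 10000 Pa, q̄ = 0.00122 kg/kg → 0.00122 × 10000 / 9.8 = 1.24 mm
PW = 39.93 + 10.21 + 2.54 + 1.24 = 53.92 ≈ 53.9 mm.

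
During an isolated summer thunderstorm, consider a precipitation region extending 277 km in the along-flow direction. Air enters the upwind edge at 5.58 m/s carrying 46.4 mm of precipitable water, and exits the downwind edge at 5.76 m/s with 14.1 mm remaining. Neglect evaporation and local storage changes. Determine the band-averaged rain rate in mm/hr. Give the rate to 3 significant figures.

Column moisture flux per unit crosswind length is F = V × PW.
Inflow: F_in = 5.58 × 46.4 = 258.912 mm·m/s
Outflow: F_out = 5.76 × 14.1 = 81.216 mm·m/s
Steady-state rate R = (F_in − F_out)/L = (258.912 − 81.216) / 277000 m = 6.415e-04 mm/s.
R = 6.415e-04 × 3600 = 2.31 mm/hr.

R ≈ 2.31 mm/hr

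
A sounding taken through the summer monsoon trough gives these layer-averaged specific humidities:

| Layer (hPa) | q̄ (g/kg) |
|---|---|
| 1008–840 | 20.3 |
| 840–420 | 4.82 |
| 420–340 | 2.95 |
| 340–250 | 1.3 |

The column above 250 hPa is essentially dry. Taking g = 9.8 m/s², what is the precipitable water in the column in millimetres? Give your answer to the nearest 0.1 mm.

PW ≈ 59.1 mm

Precipitable water is the column-integrated vapour mass per unit area: PW = (1/g) Σ q̄ Δp, with q in kg/kg and Δp in Pa (1 kg/m² of water = 1 mm).
Layer 1008–840 hPa: Δp = 168 hPa = 16800 Pa, q̄ = 0.0203 kg/kg → 0.0203 × 16800 / 9.8 = 34.80 mm
Layer 840–420 hPa: Δp = 420 hPa = 42000 Pa, q̄ = 0.00482 kg/kg → 0.00482 × 42000 / 9.8 = 20.66 mm
Layer 420–340 hPa: Δp = 80 hPa = 8000 Pa, q̄ = 0.00295 kg/kg → 0.00295 × 8000 / 9.8 = 2.41 mm
Layer 340–250 hPa: Δp = 90 hPa = 9000 Pa, q̄ = 0.0013 kg/kg → 0.0013 × 9000 / 9.8 = 1.19 mm
PW = 34.80 + 20.66 + 2.41 + 1.19 = 59.06 ≈ 59.1 mm.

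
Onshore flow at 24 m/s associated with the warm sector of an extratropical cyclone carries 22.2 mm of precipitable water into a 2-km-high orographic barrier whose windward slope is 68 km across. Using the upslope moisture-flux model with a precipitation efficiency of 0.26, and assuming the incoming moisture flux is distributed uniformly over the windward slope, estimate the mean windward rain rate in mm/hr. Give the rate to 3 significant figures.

Incoming column moisture flux per unit ridge length: F = V × PW = 24 × 22.2 = 532.8 mm·m/s.
Spread over the 68 km slope with efficiency ε = 0.26: R = ε·F/W = 0.26 × 532.8 / 68000 m = 2.037e-03 mm/s.
R = 2.037e-03 × 3600 = 7.33 mm/hr.

R ≈ 7.33 mm/hr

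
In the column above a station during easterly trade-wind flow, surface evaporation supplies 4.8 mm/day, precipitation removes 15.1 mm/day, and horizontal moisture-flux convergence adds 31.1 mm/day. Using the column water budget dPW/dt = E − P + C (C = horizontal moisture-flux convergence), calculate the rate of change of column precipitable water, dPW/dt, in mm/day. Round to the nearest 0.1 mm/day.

dPW/dt = E − P + C = 4.8 − 15.1 + (31.1) = 20.8 mm/day.

dPW/dt ≈ 20.8 mm/day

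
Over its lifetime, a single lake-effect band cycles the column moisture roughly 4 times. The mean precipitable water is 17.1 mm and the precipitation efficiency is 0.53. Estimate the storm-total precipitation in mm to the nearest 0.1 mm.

precipitation ≈ 36.3 mm

Each cycle deposits ε × PW = 0.53 × 17.1 = 9.063 mm.
Over 4 cycles: 4 × 9.063 = 36.3 mm.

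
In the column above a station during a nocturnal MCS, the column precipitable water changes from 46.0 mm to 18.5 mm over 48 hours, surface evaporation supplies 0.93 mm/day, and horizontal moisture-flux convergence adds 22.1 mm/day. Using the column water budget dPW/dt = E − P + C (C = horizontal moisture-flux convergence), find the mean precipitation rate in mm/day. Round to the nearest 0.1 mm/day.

dPW/dt = (18.5 − 46.0) mm / (48/24 day) = -13.750 mm/day.
P = E + C − dPW/dt = 0.93 + (22.1) − (-13.750) = 36.8 mm/day.

P ≈ 36.8 mm/day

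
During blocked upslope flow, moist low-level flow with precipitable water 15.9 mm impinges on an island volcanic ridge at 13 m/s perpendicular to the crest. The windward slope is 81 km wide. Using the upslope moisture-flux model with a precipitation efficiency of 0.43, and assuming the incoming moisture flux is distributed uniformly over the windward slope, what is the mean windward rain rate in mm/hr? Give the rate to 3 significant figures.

R ≈ 3.95 mm/hr

Incoming column moisture flux per unit ridge length: F = V × PW = 13 × 15.9 = 206.7 mm·m/s.
Spread over the 81 km slope with efficiency ε = 0.43: R = ε·F/W = 0.43 × 206.7 / 81000 m = 1.097e-03 mm/s.
R = 1.097e-03 × 3600 = 3.95 mm/hr.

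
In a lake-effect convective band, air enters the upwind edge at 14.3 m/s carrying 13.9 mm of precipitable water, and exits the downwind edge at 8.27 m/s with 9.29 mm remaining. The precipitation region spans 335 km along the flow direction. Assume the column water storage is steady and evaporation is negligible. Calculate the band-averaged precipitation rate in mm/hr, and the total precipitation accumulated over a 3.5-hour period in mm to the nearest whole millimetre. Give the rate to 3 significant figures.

R ≈ 1.31 mm/hr; total ≈ 5 mm

Column moisture flux per unit crosswind length is F = V × PW.
Inflow: F_in = 14.3 × 13.9 = 198.77 mm·m/s
Outflow: F_out = 8.27 × 9.29 = 76.8283 mm·m/s
Steady-state rate R = (F_in − F_out)/L = (198.77 − 76.8283) / 335000 m = 3.640e-04 mm/s.
R = 3.640e-04 × 3600 = 1.31 mm/hr.
Over 3.5 h: total = 1.31 × 3.5 = 4.585 ≈ 5 mm.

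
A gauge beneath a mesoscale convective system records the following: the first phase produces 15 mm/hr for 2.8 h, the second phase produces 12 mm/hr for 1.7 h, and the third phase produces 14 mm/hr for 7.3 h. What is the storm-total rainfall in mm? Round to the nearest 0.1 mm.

Total = Σ Rᵢ Δtᵢ = 15 × 2.8 + 12 × 1.7 + 14 × 7.3
      = 42 + 20.4 + 102.2 = 164.6 mm.

total ≈ 164.6 mm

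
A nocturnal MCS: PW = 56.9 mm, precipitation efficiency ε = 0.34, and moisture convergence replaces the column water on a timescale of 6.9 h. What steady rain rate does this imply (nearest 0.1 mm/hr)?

R ≈ 2.8 mm/hr

Each overturning extracts ε × PW = 0.34 × 56.9 = 19.346 mm.
Rate = ε·PW / τ = 19.346 / 6.9 h = 2.8 mm/hr.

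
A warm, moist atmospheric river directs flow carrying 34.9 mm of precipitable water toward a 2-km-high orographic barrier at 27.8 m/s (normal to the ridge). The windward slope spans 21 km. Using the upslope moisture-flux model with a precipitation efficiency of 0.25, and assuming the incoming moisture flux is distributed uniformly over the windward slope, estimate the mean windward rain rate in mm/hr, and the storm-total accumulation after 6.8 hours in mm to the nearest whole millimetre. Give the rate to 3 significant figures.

Incoming column moisture flux per unit ridge length: F = V × PW = 27.8 × 34.9 = 970.22 mm·m/s.
Spread over the 21 km slope with efficiency ε = 0.25: R = ε·F/W = 0.25 × 970.22 / 21000 m = 1.155e-02 mm/s.
R = 1.155e-02 × 3600 = 41.6 mm/hr.
Over 6.8 h: total = 41.6 × 6.8 = 282.88 ≈ 283 mm.

R ≈ 41.6 mm/hr; total ≈ 283 mm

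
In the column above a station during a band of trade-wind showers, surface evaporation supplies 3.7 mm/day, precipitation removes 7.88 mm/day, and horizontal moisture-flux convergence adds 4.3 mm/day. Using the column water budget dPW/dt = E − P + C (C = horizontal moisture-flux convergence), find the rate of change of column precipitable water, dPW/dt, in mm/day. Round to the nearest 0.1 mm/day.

dPW/dt ≈ 0.1 mm/day

dPW/dt = E − P + C = 3.7 − 7.88 + (4.3) = 0.1 mm/day.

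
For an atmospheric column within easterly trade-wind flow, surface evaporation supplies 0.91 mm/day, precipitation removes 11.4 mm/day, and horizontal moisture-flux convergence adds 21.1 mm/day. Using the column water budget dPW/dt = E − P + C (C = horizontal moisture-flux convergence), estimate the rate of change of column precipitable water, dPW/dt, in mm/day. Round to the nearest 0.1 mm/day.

dPW/dt = E − P + C = 0.91 − 11.4 + (21.1) = 10.6 mm/day.

dPW/dt ≈ 10.6 mm/day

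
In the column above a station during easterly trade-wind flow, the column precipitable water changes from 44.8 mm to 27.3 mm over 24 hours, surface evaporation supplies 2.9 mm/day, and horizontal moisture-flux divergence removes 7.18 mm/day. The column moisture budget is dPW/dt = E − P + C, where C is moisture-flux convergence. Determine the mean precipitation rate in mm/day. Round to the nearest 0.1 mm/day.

P ≈ 13.2 mm/day

dPW/dt = (27.3 − 44.8) mm / (24/24 day) = -17.500 mm/day.
P = E + C − dPW/dt = 2.9 + (-7.18) − (-17.500) = 13.2 mm/day.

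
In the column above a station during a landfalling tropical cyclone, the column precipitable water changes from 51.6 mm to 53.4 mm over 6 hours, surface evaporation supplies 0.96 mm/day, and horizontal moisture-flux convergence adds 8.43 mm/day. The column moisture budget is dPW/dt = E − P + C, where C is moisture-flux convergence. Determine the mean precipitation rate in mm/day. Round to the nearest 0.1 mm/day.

dPW/dt = (53.4 − 51.6) mm / (6/24 day) = +7.200 mm/day.
P = E + C − dPW/dt = 0.96 + (8.43) − (+7.200) = 2.2 mm/day.

P ≈ 2.2 mm/day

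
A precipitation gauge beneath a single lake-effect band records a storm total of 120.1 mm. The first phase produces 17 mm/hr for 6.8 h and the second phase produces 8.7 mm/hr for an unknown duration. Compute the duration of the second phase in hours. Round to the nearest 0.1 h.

Known phases: 17 × 6.8 = 115.6 mm.
Remaining depth = 120.1 − 115.6 = 4.5 mm.
Duration = 4.5 / 8.7 = 0.5 h.

duration ≈ 0.5 h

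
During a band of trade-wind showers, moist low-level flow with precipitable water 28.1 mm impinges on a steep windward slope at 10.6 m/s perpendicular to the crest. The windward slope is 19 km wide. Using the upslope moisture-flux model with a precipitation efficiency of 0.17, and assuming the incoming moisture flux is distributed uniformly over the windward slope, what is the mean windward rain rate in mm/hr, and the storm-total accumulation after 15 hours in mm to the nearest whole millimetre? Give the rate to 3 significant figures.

Incoming column moisture flux per unit ridge length: F = V × PW = 10.6 × 28.1 = 297.86 mm·m/s.
Spread over the 19 km slope with efficiency ε = 0.17: R = ε·F/W = 0.17 × 297.86 / 19000 m = 2.665e-03 mm/s.
R = 2.665e-03 × 3600 = 9.59 mm/hr.
Over 15 h: total = 9.59 × 15 = 143.85 ≈ 144 mm.

R ≈ 9.59 mm/hr; total ≈ 144 mm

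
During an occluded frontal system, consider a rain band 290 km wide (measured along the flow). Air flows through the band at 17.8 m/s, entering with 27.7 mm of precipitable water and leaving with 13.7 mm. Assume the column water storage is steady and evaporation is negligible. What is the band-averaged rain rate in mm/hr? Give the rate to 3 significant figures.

Column moisture flux per unit crosswind length is F = V × PW.
Inflow: F_in = 17.8 × 27.7 = 493.06 mm·m/s
Outflow: F_out = 17.8 × 13.7 = 243.86 mm·m/s
Steady-state rate R = (F_in − F_out)/L = (493.06 − 243.86) / 290000 m = 8.593e-04 mm/s.
R = 8.593e-04 × 3600 = 3.09 mm/hr.

R ≈ 3.09 mm/hr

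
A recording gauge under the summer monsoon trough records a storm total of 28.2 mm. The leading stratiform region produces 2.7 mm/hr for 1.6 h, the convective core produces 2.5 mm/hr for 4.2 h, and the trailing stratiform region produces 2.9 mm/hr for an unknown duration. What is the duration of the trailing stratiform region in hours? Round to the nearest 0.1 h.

Known phases: 2.7 × 1.6 + 2.5 × 4.2 = 4.32 + 10.5 = 14.82 mm.
Remaining depth = 28.2 − 14.82 = 13.38 mm.
Duration = 13.38 / 2.9 = 4.6 h.

duration ≈ 4.6 h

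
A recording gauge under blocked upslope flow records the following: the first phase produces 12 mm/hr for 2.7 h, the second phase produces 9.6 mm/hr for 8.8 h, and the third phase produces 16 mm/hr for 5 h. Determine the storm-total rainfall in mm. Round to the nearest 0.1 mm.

total ≈ 196.9 mm

Total = Σ Rᵢ Δtᵢ = 12 × 2.7 + 9.6 × 8.8 + 16 × 5
      = 32.4 + 84.48 + 80 = 196.9 mm.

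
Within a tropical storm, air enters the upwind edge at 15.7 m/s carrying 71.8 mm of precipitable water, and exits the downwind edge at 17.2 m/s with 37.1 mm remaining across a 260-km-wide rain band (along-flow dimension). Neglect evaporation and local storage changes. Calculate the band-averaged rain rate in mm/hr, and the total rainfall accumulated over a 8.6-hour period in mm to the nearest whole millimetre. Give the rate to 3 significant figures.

Column moisture flux per unit crosswind length is F = V × PW.
Inflow: F_in = 15.7 × 71.8 = 1127.26 mm·m/s
Outflow: F_out = 17.2 × 37.1 = 638.12 mm·m/s
Steady-state rate R = (F_in − F_out)/L = (1127.26 − 638.12) / 260000 m = 1.881e-03 mm/s.
R = 1.881e-03 × 3600 = 6.77 mm/hr.
Over 8.6 h: total = 6.77 × 8.6 = 58.222 ≈ 58 mm.

R ≈ 6.77 mm/hr; total ≈ 58 mm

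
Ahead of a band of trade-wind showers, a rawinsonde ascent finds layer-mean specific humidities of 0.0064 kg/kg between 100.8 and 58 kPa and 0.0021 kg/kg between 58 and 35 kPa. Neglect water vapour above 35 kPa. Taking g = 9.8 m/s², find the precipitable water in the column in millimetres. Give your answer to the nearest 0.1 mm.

PW ≈ 32.9 mm

Precipitable water is the column-integrated vapour mass per unit area: PW = (1/g) Σ q̄ Δp, with q in kg/kg and Δp in Pa (1 kg/m² of water = 1 mm).
Layer 100.8–58 kPa: Δp = 428 hPa = 42800 Pa, q̄ = 0.0064 kg/kg → 0.0064 × 42800 / 9.8 = 27.95 mm
Layer 58–35 kPa: Δp = 230 hPa = 23000 Pa, q̄ = 0.0021 kg/kg → 0.0021 × 23000 / 9.8 = 4.93 mm
PW = 27.95 + 4.93 = 32.88 ≈ 32.9 mm.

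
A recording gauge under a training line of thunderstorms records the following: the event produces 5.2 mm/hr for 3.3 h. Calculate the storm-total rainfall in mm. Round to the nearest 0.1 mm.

Total = Σ Rᵢ Δtᵢ = 5.2 × 3.3
      = 17.16 = 17.2 mm.

total ≈ 17.2 mm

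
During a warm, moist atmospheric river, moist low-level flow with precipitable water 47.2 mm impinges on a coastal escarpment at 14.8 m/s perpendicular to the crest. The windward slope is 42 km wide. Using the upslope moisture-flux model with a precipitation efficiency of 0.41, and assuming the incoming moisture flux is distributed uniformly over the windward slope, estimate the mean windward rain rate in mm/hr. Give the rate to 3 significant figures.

R ≈ 24.5 mm/hr

Incoming column moisture flux per unit ridge length: F = V × PW = 14.8 × 47.2 = 698.56 mm·m/s.
Spread over the 42 km slope with efficiency ε = 0.41: R = ε·F/W = 0.41 × 698.56 / 42000 m = 6.819e-03 mm/s.
R = 6.819e-03 × 3600 = 24.5 mm/hr.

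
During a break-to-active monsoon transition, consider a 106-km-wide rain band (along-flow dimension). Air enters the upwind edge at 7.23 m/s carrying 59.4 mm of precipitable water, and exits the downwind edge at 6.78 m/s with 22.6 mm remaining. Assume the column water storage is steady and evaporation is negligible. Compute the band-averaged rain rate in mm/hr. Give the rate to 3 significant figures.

Column moisture flux per unit crosswind length is F = V × PW.
Inflow: F_in = 7.23 × 59.4 = 429.462 mm·m/s
Outflow: F_out = 6.78 × 22.6 = 153.228 mm·m/s
Steady-state rate R = (F_in − F_out)/L = (429.462 − 153.228) / 106000 m = 2.606e-03 mm/s.
R = 2.606e-03 × 3600 = 9.38 mm/hr.

R ≈ 9.38 mm/hr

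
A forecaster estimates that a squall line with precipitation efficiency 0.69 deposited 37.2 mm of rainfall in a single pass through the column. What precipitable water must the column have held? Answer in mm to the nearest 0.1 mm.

PW = rainfall / ε = 37.2 / 0.69 = 53.9 mm.

PW ≈ 53.9 mm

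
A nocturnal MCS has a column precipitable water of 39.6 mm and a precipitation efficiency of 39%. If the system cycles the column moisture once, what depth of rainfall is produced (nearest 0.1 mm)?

Rainfall = ε × PW = 0.39 × 39.6 = 15.4 mm.

rainfall ≈ 15.4 mm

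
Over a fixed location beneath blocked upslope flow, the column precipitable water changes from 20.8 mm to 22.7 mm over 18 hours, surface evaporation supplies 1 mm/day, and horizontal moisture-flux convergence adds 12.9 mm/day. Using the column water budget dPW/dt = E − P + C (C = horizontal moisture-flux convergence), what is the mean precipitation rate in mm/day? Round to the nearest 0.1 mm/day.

dPW/dt = (22.7 − 20.8) mm / (18/24 day) = +2.533 mm/day.
P = E + C − dPW/dt = 1 + (12.9) − (+2.533) = 11.4 mm/day.

P ≈ 11.4 mm/day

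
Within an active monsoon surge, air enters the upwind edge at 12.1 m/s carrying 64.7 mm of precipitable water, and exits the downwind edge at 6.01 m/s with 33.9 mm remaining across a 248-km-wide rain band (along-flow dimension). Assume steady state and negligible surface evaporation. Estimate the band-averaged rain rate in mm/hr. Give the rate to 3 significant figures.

R ≈ 8.41 mm/hr

Column moisture flux per unit crosswind length is F = V × PW.
Inflow: F_in = 12.1 × 64.7 = 782.87 mm·m/s
Outflow: F_out = 6.01 × 33.9 = 203.739 mm·m/s
Steady-state rate R = (F_in − F_out)/L = (782.87 − 203.739) / 248000 m = 2.335e-03 mm/s.
R = 2.335e-03 × 3600 = 8.41 mm/hr.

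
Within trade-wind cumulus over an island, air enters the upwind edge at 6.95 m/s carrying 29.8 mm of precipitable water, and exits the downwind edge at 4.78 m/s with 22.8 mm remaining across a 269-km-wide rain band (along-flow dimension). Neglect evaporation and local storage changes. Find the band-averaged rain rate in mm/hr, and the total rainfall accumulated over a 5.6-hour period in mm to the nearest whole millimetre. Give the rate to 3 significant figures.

Column moisture flux per unit crosswind length is F = V × PW.
Inflow: F_in = 6.95 × 29.8 = 207.11 mm·m/s
Outflow: F_out = 4.78 × 22.8 = 108.984 mm·m/s
Steady-state rate R = (F_in − F_out)/L = (207.11 − 108.984) / 269000 m = 3.648e-04 mm/s.
R = 3.648e-04 × 3600 = 1.31 mm/hr.
Over 5.6 h: total = 1.31 × 5.6 = 7.336 ≈ 7 mm.

R ≈ 1.31 mm/hr; total ≈ 7 mm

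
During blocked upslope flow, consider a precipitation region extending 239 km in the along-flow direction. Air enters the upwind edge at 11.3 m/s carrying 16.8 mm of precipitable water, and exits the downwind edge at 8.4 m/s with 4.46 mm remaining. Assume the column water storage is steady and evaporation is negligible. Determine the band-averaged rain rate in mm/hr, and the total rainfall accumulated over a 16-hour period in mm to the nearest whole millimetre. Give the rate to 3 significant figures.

R ≈ 2.30 mm/hr; total ≈ 37 mm

Column moisture flux per unit crosswind length is F = V × PW.
Inflow: F_in = 11.3 × 16.8 = 189.84 mm·m/s
Outflow: F_out = 8.4 × 4.46 = 37.464 mm·m/s
Steady-state rate R = (F_in − F_out)/L = (189.84 − 37.464) / 239000 m = 6.376e-04 mm/s.
R = 6.376e-04 × 3600 = 2.30 mm/hr.
Over 16 h: total = 2.30 × 16 = 36.8 ≈ 37 mm.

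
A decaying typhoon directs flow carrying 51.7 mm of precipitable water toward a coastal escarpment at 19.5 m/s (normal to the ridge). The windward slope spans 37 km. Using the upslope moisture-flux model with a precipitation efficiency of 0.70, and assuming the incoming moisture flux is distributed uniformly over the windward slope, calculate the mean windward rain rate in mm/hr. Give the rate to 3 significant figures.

R ≈ 68.7 mm/hr

Incoming column moisture flux per unit ridge length: F = V × PW = 19.5 × 51.7 = 1008.15 mm·m/s.
Spread over the 37 km slope with efficiency ε = 0.70: R = ε·F/W = 0.70 × 1008.15 / 37000 m = 1.907e-02 mm/s.
R = 1.907e-02 × 3600 = 68.7 mm/hr.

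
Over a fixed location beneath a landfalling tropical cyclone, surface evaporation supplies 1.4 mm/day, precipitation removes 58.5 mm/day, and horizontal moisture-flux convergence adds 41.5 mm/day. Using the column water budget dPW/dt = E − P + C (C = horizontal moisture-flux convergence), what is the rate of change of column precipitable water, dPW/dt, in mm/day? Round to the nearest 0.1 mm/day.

dPW/dt = E − P + C = 1.4 − 58.5 + (41.5) = -15.6 mm/day.

dPW/dt ≈ -15.6 mm/day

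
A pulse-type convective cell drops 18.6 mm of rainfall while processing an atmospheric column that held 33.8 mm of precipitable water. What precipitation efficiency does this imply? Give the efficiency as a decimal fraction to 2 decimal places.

ε = rainfall / PW = 18.6 / 33.8 = 0.55.

ε ≈ 0.55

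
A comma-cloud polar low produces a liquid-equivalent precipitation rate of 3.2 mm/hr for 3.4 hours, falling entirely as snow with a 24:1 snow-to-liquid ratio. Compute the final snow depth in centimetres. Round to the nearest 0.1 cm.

snow depth ≈ 26.1 cm

Liquid-equivalent depth = 3.2 × 3.4 = 10.88 mm.
Snow depth = 10.88 mm × 24 = 261.12 mm = 26.1 cm.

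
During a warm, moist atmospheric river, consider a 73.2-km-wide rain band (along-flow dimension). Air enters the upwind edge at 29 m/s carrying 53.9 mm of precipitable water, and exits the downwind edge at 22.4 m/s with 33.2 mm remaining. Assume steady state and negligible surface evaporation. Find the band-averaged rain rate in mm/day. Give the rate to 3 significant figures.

R ≈ 967 mm/day

Column moisture flux per unit crosswind length is F = V × PW.
Inflow: F_in = 29 × 53.9 = 1563.1 mm·m/s
Outflow: F_out = 22.4 × 33.2 = 743.68 mm·m/s
Steady-state rate R = (F_in − F_out)/L = (1563.1 − 743.68) / 73200 m = 1.119e-02 mm/s.
R = 1.119e-02 × 3600 × 24 = 967 mm/day.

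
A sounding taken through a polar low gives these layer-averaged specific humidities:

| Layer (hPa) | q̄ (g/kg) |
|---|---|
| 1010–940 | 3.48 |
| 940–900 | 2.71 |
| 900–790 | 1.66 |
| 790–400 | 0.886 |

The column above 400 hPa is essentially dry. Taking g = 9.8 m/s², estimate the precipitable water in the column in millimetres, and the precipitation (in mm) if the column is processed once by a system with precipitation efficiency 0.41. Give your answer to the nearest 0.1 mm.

PW ≈ 9.0 mm; precipitation ≈ 3.7 mm

Precipitable water is the column-integrated vapour mass per unit area: PW = (1/g) Σ q̄ Δp, with q in kg/kg and Δp in Pa (1 kg/m² of water = 1 mm).
Layer 1010–940 hPa: Δp = 70 hPa = 7000 Pa, q̄ = 0.00348 kg/kg → 0.00348 × 7000 / 9.8 = 2.49 mm
Layer 940–900 hPa: Δp = 40 hPa = 4000 Pa, q̄ = 0.00271 kg/kg → 0.00271 × 4000 / 9.8 = 1.11 mm
Layer 900–790 hPa: Δp = 110 hPa = 11000 Pa, q̄ = 0.00166 kg/kg → 0.00166 × 11000 / 9.8 = 1.86 mm
Layer 790–400 hPa: Δp = 390 hPa = 39000 Pa, q̄ = 0.000886 kg/kg → 0.000886 × 39000 / 9.8 = 3.53 mm
PW = 2.49 + 1.11 + 1.86 + 3.53 = 8.99 ≈ 9.0 mm.
Precipitation = ε × PW = 0.41 × 9.0 = 3.7 mm.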